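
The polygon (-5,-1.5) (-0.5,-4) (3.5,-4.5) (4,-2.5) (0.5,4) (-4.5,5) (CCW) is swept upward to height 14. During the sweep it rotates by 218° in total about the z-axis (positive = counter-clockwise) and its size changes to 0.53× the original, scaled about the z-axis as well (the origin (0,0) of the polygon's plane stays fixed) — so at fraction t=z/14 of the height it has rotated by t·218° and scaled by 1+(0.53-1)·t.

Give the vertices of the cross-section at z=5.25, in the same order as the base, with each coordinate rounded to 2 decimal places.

t = z/height = 5.25/14 = 0.375
s = 1 + (scale-1)·z/height = 1 + (0.53-1)·5.25/14 = 0.823750
θ = twist·z/height = 218°·5.25/14 = 81.7500° = 1.426807 rad
cos θ = 0.143493, sin θ = 0.989651 (intermediates below are computed at full precision and shown rounded to 5 d.p.)
v1: (-5,-1.5) → rotate → (0.76701,-5.16350) → ×s → (0.63183,-4.25343) → (0.63,-4.25)
v2: (-0.5,-4) → rotate → (3.88686,-1.06880) → ×s → (3.20180,-0.88042) → (3.20,-0.88)
v3: (3.5,-4.5) → rotate → (4.95566,2.81806) → ×s → (4.08222,2.32138) → (4.08,2.32)
v4: (4,-2.5) → rotate → (3.04810,3.59987) → ×s → (2.51087,2.96540) → (2.51,2.97)
v5: (0.5,4) → rotate → (-3.88686,1.06880) → ×s → (-3.20180,0.88042) → (-3.20,0.88)
v6: (-4.5,5) → rotate → (-5.59397,-3.73597) → ×s → (-4.60804,-3.07750) → (-4.61,-3.08)

Cross-section at z=5.25: (0.63,-4.25) (3.20,-0.88) (4.08,2.32) (2.51,2.97) (-3.20,0.88) (-4.61,-3.08)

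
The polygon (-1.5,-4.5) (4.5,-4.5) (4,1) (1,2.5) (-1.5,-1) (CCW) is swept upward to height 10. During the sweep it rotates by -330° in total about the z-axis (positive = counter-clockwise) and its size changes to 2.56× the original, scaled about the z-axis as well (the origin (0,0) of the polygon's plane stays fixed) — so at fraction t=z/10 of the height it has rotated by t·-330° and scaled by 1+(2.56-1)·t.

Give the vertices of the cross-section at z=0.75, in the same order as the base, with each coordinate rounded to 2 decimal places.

t = z/height = 0.75/10 = 0.075
s = 1 + (scale-1)·z/height = 1 + (2.56-1)·0.75/10 = 1.117000
θ = twist·z/height = -330°·0.75/10 = -24.7500° = -0.431969 rad
cos θ = 0.908143, sin θ = -0.418660 (intermediates below are computed at full precision and shown rounded to 5 d.p.)
v1: (-1.5,-4.5) → rotate → (-3.24618,-3.45865) → ×s → (-3.62599,-3.86332) → (-3.63,-3.86)
v2: (4.5,-4.5) → rotate → (2.20268,-5.97061) → ×s → (2.46039,-6.66917) → (2.46,-6.67)
v3: (4,1) → rotate → (4.05123,-0.76650) → ×s → (4.52523,-0.85618) → (4.53,-0.86)
v4: (1,2.5) → rotate → (1.95479,1.85170) → ×s → (2.18350,2.06835) → (2.18,2.07)
v5: (-1.5,-1) → rotate → (-1.78087,-0.28015) → ×s → (-1.98924,-0.31293) → (-1.99,-0.31)

Cross-section at z=0.75: (-3.63,-3.86) (2.46,-6.67) (4.53,-0.86) (2.18,2.07) (-1.99,-0.31)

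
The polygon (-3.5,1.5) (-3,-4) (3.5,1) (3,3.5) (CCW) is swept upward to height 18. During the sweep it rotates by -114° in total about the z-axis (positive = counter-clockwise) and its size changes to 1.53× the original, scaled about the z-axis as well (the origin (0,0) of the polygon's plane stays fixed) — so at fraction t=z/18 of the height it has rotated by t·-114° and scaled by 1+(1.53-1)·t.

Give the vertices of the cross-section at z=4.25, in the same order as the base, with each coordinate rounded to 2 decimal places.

Cross-section at z=4.25: (-2.75,3.29) (-5.05,-2.48) (4.02,-0.78) (4.79,1.98)

t = z/height = 4.25/18 = 0.236111
s = 1 + (scale-1)·z/height = 1 + (1.53-1)·4.25/18 = 1.125139
θ = twist·z/height = -114°·4.25/18 = -26.9167° = -0.469784 rad
cos θ = 0.891666, sin θ = -0.452694 (intermediates below are computed at full precision and shown rounded to 5 d.p.)
v1: (-3.5,1.5) → rotate → (-2.44179,2.92193) → ×s → (-2.74735,3.28758) → (-2.75,3.29)
v2: (-3,-4) → rotate → (-4.48577,-2.20858) → ×s → (-5.04712,-2.48496) → (-5.05,-2.48)
v3: (3.5,1) → rotate → (3.57352,-0.69276) → ×s → (4.02071,-0.77946) → (4.02,-0.78)
v4: (3,3.5) → rotate → (4.25943,1.76275) → ×s → (4.79245,1.98334) → (4.79,1.98)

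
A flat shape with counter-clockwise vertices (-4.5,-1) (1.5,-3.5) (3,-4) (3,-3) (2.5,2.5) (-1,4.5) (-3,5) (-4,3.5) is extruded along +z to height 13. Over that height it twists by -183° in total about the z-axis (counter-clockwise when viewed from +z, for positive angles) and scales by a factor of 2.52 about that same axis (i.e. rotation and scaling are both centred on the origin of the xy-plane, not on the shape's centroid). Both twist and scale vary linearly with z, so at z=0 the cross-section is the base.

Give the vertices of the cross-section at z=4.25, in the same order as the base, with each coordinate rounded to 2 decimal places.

t = z/height = 4.25/13 = 0.326923
s = 1 + (scale-1)·z/height = 1 + (2.52-1)·4.25/13 = 1.496923
θ = twist·z/height = -183°·4.25/13 = -59.8269° = -1.044177 rad
cos θ = 0.502614, sin θ = -0.864511 (intermediates below are computed at full precision and shown rounded to 5 d.p.)
v1: (-4.5,-1) → rotate → (-3.12627,3.38769) → ×s → (-4.67979,5.07111) → (-4.68,5.07)
v2: (1.5,-3.5) → rotate → (-2.27187,-3.05591) → ×s → (-3.40081,-4.57447) → (-3.40,-4.57)
v3: (3,-4) → rotate → (-1.95020,-4.60399) → ×s → (-2.91930,-6.89182) → (-2.92,-6.89)
v4: (3,-3) → rotate → (-1.08569,-4.10137) → ×s → (-1.62520,-6.13944) → (-1.63,-6.14)
v5: (2.5,2.5) → rotate → (3.41781,-0.90474) → ×s → (5.11620,-1.35433) → (5.12,-1.35)
v6: (-1,4.5) → rotate → (3.38769,3.12627) → ×s → (5.07111,4.67979) → (5.07,4.68)
v7: (-3,5) → rotate → (2.81471,5.10660) → ×s → (4.21341,7.64419) → (4.21,7.64)
v8: (-4,3.5) → rotate → (1.01533,5.21719) → ×s → (1.51988,7.80974) → (1.52,7.81)

Cross-section at z=4.25: (-4.68,5.07) (-3.40,-4.57) (-2.92,-6.89) (-1.63,-6.14) (5.12,-1.35) (5.07,4.68) (4.21,7.64) (1.52,7.81)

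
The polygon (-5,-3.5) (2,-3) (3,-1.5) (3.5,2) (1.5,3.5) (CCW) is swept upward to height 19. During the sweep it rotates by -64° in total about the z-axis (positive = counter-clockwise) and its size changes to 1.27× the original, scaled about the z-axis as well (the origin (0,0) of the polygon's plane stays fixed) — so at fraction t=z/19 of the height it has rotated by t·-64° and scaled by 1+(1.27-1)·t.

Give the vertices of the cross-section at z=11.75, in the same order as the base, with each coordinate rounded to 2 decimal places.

t = z/height = 11.75/19 = 0.618421
s = 1 + (scale-1)·z/height = 1 + (1.27-1)·11.75/19 = 1.166974
θ = twist·z/height = -64°·11.75/19 = -39.5789° = -0.690783 rad
cos θ = 0.770747, sin θ = -0.637141 (intermediates below are computed at full precision and shown rounded to 5 d.p.)
v1: (-5,-3.5) → rotate → (-6.08373,0.48809) → ×s → (-7.09955,0.56959) → (-7.10,0.57)
v2: (2,-3) → rotate → (-0.36993,-3.58652) → ×s → (-0.43170,-4.18538) → (-0.43,-4.19)
v3: (3,-1.5) → rotate → (1.35653,-3.06754) → ×s → (1.58304,-3.57974) → (1.58,-3.58)
v4: (3.5,2) → rotate → (3.97190,-0.68850) → ×s → (4.63510,-0.80346) → (4.64,-0.80)
v5: (1.5,3.5) → rotate → (3.38611,1.74190) → ×s → (3.95151,2.03276) → (3.95,2.03)

Cross-section at z=11.75: (-7.10,0.57) (-0.43,-4.19) (1.58,-3.58) (4.64,-0.80) (3.95,2.03)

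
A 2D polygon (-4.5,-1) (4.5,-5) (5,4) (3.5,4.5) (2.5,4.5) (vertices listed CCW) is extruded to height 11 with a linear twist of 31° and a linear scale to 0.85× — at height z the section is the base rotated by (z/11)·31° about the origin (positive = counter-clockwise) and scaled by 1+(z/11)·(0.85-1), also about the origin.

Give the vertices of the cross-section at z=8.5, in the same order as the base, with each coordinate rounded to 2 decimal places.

t = z/height = 8.5/11 = 0.772727
s = 1 + (scale-1)·z/height = 1 + (0.85-1)·8.5/11 = 0.884091
θ = twist·z/height = 31°·8.5/11 = 23.9545° = 0.418086 rad
cos θ = 0.913868, sin θ = 0.406012 (intermediates below are computed at full precision and shown rounded to 5 d.p.)
v1: (-4.5,-1) → rotate → (-3.70639,-2.74092) → ×s → (-3.27679,-2.42322) → (-3.28,-2.42)
v2: (4.5,-5) → rotate → (6.14246,-2.74229) → ×s → (5.43050,-2.42443) → (5.43,-2.42)
v3: (5,4) → rotate → (2.94529,5.68553) → ×s → (2.60391,5.02653) → (2.60,5.03)
v4: (3.5,4.5) → rotate → (1.37148,5.53345) → ×s → (1.21252,4.89207) → (1.21,4.89)
v5: (2.5,4.5) → rotate → (0.45762,5.12743) → ×s → (0.40457,4.53312) → (0.40,4.53)

Cross-section at z=8.5: (-3.28,-2.42) (5.43,-2.42) (2.60,5.03) (1.21,4.89) (0.40,4.53)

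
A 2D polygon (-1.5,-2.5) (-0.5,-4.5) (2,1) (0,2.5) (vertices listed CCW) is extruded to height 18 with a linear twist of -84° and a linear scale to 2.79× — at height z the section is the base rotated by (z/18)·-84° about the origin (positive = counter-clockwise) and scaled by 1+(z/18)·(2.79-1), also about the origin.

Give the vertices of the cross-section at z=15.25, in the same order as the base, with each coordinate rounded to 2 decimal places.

t = z/height = 15.25/18 = 0.847222
s = 1 + (scale-1)·z/height = 1 + (2.79-1)·15.25/18 = 2.516528
θ = twist·z/height = -84°·15.25/18 = -71.1667° = -1.242093 rad
cos θ = 0.322816, sin θ = -0.946462 (intermediates below are computed at full precision and shown rounded to 5 d.p.)
v1: (-1.5,-2.5) → rotate → (-2.85038,0.61265) → ×s → (-7.17306,1.54175) → (-7.17,1.54)
v2: (-0.5,-4.5) → rotate → (-4.42049,-0.97944) → ×s → (-11.12427,-2.46480) → (-11.12,-2.46)
v3: (2,1) → rotate → (1.59209,-1.57011) → ×s → (4.00655,-3.95122) → (4.01,-3.95)
v4: (0,2.5) → rotate → (2.36615,0.80704) → ×s → (5.95449,2.03094) → (5.95,2.03)

Cross-section at z=15.25: (-7.17,1.54) (-11.12,-2.46) (4.01,-3.95) (5.95,2.03)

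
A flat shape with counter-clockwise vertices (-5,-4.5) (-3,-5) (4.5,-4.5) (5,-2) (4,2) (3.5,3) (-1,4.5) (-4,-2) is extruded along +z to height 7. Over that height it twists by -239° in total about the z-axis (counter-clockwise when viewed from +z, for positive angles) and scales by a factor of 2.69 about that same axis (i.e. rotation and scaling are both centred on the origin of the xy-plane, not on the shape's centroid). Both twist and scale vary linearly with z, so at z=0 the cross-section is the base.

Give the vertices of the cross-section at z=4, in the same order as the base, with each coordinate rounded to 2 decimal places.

t = z/height = 4/7 = 0.571429
s = 1 + (scale-1)·z/height = 1 + (2.69-1)·4/7 = 1.965714
θ = twist·z/height = -239°·4/7 = -136.5714° = -2.383621 rad
cos θ = -0.726232, sin θ = -0.687450 (intermediates below are computed at full precision and shown rounded to 5 d.p.)
v1: (-5,-4.5) → rotate → (0.53764,6.70529) → ×s → (1.05684,13.18069) → (1.06,13.18)
v2: (-3,-5) → rotate → (-1.25855,5.69351) → ×s → (-2.47396,11.19181) → (-2.47,11.19)
v3: (4.5,-4.5) → rotate → (-6.36157,0.17452) → ×s → (-12.50502,0.34306) → (-12.51,0.34)
v4: (5,-2) → rotate → (-5.00606,-1.98478) → ×s → (-9.84048,-3.90152) → (-9.84,-3.90)
v5: (4,2) → rotate → (-1.53003,-4.20226) → ×s → (-3.00760,-8.26045) → (-3.01,-8.26)
v6: (3.5,3) → rotate → (-0.47946,-4.58477) → ×s → (-0.94249,-9.01235) → (-0.94,-9.01)
v7: (-1,4.5) → rotate → (3.81976,-2.58059) → ×s → (7.50855,-5.07271) → (7.51,-5.07)
v8: (-4,-2) → rotate → (1.53003,4.20226) → ×s → (3.00760,8.26045) → (3.01,8.26)

Cross-section at z=4: (1.06,13.18) (-2.47,11.19) (-12.51,0.34) (-9.84,-3.90) (-3.01,-8.26) (-0.94,-9.01) (7.51,-5.07) (3.01,8.26)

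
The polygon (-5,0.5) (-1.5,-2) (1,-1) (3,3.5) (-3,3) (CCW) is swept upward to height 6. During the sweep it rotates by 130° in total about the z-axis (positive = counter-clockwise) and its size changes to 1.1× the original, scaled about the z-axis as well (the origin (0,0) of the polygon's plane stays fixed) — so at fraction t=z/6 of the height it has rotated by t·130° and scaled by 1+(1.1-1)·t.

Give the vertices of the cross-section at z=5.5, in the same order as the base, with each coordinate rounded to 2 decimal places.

Cross-section at z=5.5: (2.18,-5.03) (2.70,-0.37) (0.42,1.49) (-4.93,1.00) (-1.26,-4.46)

t = z/height = 5.5/6 = 0.916667
s = 1 + (scale-1)·z/height = 1 + (1.1-1)·5.5/6 = 1.091667
θ = twist·z/height = 130°·5.5/6 = 119.1667° = 2.079851 rad
cos θ = -0.487352, sin θ = 0.873206 (intermediates below are computed at full precision and shown rounded to 5 d.p.)
v1: (-5,0.5) → rotate → (2.00016,-4.60970) → ×s → (2.18350,-5.03226) → (2.18,-5.03)
v2: (-1.5,-2) → rotate → (2.47744,-0.33511) → ×s → (2.70454,-0.36582) → (2.70,-0.37)
v3: (1,-1) → rotate → (0.38585,1.36056) → ×s → (0.42122,1.48528) → (0.42,1.49)
v4: (3,3.5) → rotate → (-4.51828,0.91389) → ×s → (-4.93245,0.99766) → (-4.93,1.00)
v5: (-3,3) → rotate → (-1.15756,-4.08167) → ×s → (-1.26367,-4.45583) → (-1.26,-4.46)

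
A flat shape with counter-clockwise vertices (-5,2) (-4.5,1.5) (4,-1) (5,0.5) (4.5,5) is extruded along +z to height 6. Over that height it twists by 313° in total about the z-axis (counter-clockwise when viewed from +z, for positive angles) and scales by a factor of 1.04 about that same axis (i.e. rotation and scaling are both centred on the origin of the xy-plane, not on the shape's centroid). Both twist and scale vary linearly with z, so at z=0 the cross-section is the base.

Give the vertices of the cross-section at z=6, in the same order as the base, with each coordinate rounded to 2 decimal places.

Cross-section at z=6: (-2.03,5.22) (-2.05,4.49) (2.08,-3.75) (3.93,-3.45) (6.99,0.12)

t = z/height = 6/6 = 1
s = 1 + (scale-1)·z/height = 1 + (1.04-1)·6/6 = 1.040000
θ = twist·z/height = 313°·6/6 = 313.0000° = 5.462881 rad
cos θ = 0.681998, sin θ = -0.731354 (intermediates below are computed at full precision and shown rounded to 5 d.p.)
v1: (-5,2) → rotate → (-1.94728,5.02077) → ×s → (-2.02518,5.22160) → (-2.03,5.22)
v2: (-4.5,1.5) → rotate → (-1.97196,4.31409) → ×s → (-2.05084,4.48665) → (-2.05,4.49)
v3: (4,-1) → rotate → (1.99664,-3.60741) → ×s → (2.07651,-3.75171) → (2.08,-3.75)
v4: (5,0.5) → rotate → (3.77567,-3.31577) → ×s → (3.92670,-3.44840) → (3.93,-3.45)
v5: (4.5,5) → rotate → (6.72576,0.11890) → ×s → (6.99479,0.12366) → (6.99,0.12)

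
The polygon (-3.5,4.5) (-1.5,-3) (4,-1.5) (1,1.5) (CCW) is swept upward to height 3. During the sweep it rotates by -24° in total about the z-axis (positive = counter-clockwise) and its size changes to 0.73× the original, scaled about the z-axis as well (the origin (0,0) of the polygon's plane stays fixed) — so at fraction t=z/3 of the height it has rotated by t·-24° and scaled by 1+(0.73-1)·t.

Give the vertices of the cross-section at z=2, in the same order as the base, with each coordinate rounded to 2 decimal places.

t = z/height = 2/3 = 0.666667
s = 1 + (scale-1)·z/height = 1 + (0.73-1)·2/3 = 0.820000
θ = twist·z/height = -24°·2/3 = -16.0000° = -0.279253 rad
cos θ = 0.961262, sin θ = -0.275637 (intermediates below are computed at full precision and shown rounded to 5 d.p.)
v1: (-3.5,4.5) → rotate → (-2.12405,5.29041) → ×s → (-1.74172,4.33813) → (-1.74,4.34)
v2: (-1.5,-3) → rotate → (-2.26880,-2.47033) → ×s → (-1.86042,-2.02567) → (-1.86,-2.03)
v3: (4,-1.5) → rotate → (3.43159,-2.54444) → ×s → (2.81390,-2.08644) → (2.81,-2.09)
v4: (1,1.5) → rotate → (1.37472,1.16626) → ×s → (1.12727,0.95633) → (1.13,0.96)

Cross-section at z=2: (-1.74,4.34) (-1.86,-2.03) (2.81,-2.09) (1.13,0.96)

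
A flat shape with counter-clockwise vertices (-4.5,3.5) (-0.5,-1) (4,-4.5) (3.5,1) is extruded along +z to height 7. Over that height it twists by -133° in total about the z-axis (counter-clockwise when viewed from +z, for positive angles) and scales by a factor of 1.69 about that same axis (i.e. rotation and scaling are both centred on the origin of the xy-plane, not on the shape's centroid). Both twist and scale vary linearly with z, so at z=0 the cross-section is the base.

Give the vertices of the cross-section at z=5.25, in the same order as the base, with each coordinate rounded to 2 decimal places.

Cross-section at z=5.25: (6.39,5.83) (-1.37,1.00) (-7.76,-4.83) (0.60,-5.49)

t = z/height = 5.25/7 = 0.75
s = 1 + (scale-1)·z/height = 1 + (1.69-1)·5.25/7 = 1.517500
θ = twist·z/height = -133°·5.25/7 = -99.7500° = -1.740966 rad
cos θ = -0.169350, sin θ = -0.985556 (intermediates below are computed at full precision and shown rounded to 5 d.p.)
v1: (-4.5,3.5) → rotate → (4.21152,3.84228) → ×s → (6.39098,5.83066) → (6.39,5.83)
v2: (-0.5,-1) → rotate → (-0.90088,0.66213) → ×s → (-1.36709,1.00478) → (-1.37,1.00)
v3: (4,-4.5) → rotate → (-5.11240,-3.18015) → ×s → (-7.75807,-4.82588) → (-7.76,-4.83)
v4: (3.5,1) → rotate → (0.39283,-3.61880) → ×s → (0.59612,-5.49152) → (0.60,-5.49)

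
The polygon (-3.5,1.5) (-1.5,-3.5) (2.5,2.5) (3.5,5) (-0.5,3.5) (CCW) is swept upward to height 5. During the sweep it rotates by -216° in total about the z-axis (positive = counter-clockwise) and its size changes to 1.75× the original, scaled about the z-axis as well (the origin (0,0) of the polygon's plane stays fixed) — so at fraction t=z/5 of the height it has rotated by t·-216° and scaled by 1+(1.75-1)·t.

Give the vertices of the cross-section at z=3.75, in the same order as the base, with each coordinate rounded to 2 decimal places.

Cross-section at z=3.75: (5.93,-0.54) (0.54,5.93) (-2.51,-4.92) (-2.79,-9.12) (2.43,-4.96)

t = z/height = 3.75/5 = 0.75
s = 1 + (scale-1)·z/height = 1 + (1.75-1)·3.75/5 = 1.562500
θ = twist·z/height = -216°·3.75/5 = -162.0000° = -2.827433 rad
cos θ = -0.951057, sin θ = -0.309017 (intermediates below are computed at full precision and shown rounded to 5 d.p.)
v1: (-3.5,1.5) → rotate → (3.79222,-0.34503) → ×s → (5.92535,-0.53910) → (5.93,-0.54)
v2: (-1.5,-3.5) → rotate → (0.34503,3.79222) → ×s → (0.53910,5.92535) → (0.54,5.93)
v3: (2.5,2.5) → rotate → (-1.60510,-3.15018) → ×s → (-2.50797,-4.92216) → (-2.51,-4.92)
v4: (3.5,5) → rotate → (-1.78361,-5.83684) → ×s → (-2.78690,-9.12007) → (-2.79,-9.12)
v5: (-0.5,3.5) → rotate → (1.55709,-3.17419) → ×s → (2.43295,-4.95967) → (2.43,-4.96)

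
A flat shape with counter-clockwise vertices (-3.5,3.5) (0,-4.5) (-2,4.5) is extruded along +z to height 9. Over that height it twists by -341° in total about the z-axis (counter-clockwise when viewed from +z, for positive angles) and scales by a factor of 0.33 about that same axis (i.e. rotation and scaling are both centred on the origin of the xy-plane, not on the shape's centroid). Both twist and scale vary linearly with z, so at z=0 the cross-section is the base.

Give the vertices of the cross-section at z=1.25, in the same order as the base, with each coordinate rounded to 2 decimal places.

t = z/height = 1.25/9 = 0.138889
s = 1 + (scale-1)·z/height = 1 + (0.33-1)·1.25/9 = 0.906944
θ = twist·z/height = -341°·1.25/9 = -47.3611° = -0.826607 rad
cos θ = 0.677375, sin θ = -0.735637 (intermediates below are computed at full precision and shown rounded to 5 d.p.)
v1: (-3.5,3.5) → rotate → (0.20392,4.94555) → ×s → (0.18494,4.48533) → (0.18,4.49)
v2: (0,-4.5) → rotate → (-3.31037,-3.04819) → ×s → (-3.00232,-2.76454) → (-3.00,-2.76)
v3: (-2,4.5) → rotate → (1.95562,4.51946) → ×s → (1.77364,4.09890) → (1.77,4.10)

Cross-section at z=1.25: (0.18,4.49) (-3.00,-2.76) (1.77,4.10)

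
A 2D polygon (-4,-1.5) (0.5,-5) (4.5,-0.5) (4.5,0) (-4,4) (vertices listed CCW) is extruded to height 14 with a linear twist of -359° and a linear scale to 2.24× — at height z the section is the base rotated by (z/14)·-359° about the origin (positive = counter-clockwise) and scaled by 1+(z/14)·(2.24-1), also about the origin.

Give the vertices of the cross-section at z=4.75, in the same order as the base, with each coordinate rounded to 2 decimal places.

t = z/height = 4.75/14 = 0.339286
s = 1 + (scale-1)·z/height = 1 + (2.24-1)·4.75/14 = 1.420714
θ = twist·z/height = -359°·4.75/14 = -121.8036° = -2.125873 rad
cos θ = -0.527009, sin θ = -0.849860 (intermediates below are computed at full precision and shown rounded to 5 d.p.)
v1: (-4,-1.5) → rotate → (0.83325,4.18995) → ×s → (1.18380,5.95273) → (1.18,5.95)
v2: (0.5,-5) → rotate → (-4.51280,2.21011) → ×s → (-6.41140,3.13994) → (-6.41,3.14)
v3: (4.5,-0.5) → rotate → (-2.79647,-3.56086) → ×s → (-3.97298,-5.05897) → (-3.97,-5.06)
v4: (4.5,0) → rotate → (-2.37154,-3.82437) → ×s → (-3.36928,-5.43334) → (-3.37,-5.43)
v5: (-4,4) → rotate → (5.50747,1.29140) → ×s → (7.82455,1.83472) → (7.82,1.83)

Cross-section at z=4.75: (1.18,5.95) (-6.41,3.14) (-3.97,-5.06) (-3.37,-5.43) (7.82,1.83)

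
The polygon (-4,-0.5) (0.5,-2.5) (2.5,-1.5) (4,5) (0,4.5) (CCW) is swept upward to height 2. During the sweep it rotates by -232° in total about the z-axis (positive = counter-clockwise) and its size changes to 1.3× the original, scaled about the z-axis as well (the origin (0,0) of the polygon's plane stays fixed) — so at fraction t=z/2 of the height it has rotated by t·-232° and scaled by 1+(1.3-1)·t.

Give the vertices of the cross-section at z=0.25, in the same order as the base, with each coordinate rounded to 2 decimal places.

t = z/height = 0.25/2 = 0.125
s = 1 + (scale-1)·z/height = 1 + (1.3-1)·0.25/2 = 1.037500
θ = twist·z/height = -232°·0.25/2 = -29.0000° = -0.506145 rad
cos θ = 0.874620, sin θ = -0.484810 (intermediates below are computed at full precision and shown rounded to 5 d.p.)
v1: (-4,-0.5) → rotate → (-3.74088,1.50193) → ×s → (-3.88117,1.55825) → (-3.88,1.56)
v2: (0.5,-2.5) → rotate → (-0.77471,-2.42895) → ×s → (-0.80377,-2.52004) → (-0.80,-2.52)
v3: (2.5,-1.5) → rotate → (1.45933,-2.52395) → ×s → (1.51406,-2.61860) → (1.51,-2.62)
v4: (4,5) → rotate → (5.92253,2.43386) → ×s → (6.14462,2.52513) → (6.14,2.53)
v5: (0,4.5) → rotate → (2.18164,3.93579) → ×s → (2.26345,4.08338) → (2.26,4.08)

Cross-section at z=0.25: (-3.88,1.56) (-0.80,-2.52) (1.51,-2.62) (6.14,2.53) (2.26,4.08)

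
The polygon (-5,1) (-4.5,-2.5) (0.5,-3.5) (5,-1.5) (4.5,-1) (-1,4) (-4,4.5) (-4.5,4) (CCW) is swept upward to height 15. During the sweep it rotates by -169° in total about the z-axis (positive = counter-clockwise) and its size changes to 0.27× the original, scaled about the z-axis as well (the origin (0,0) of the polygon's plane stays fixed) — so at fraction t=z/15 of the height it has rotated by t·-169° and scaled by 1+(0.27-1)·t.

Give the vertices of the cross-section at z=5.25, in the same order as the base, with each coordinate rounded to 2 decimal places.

Cross-section at z=5.25: (-1.27,3.58) (-3.32,1.92) (-2.05,-1.66) (0.95,-3.77) (1.08,-3.26) (2.17,2.17) (1.35,4.27) (0.84,4.40)

t = z/height = 5.25/15 = 0.35
s = 1 + (scale-1)·z/height = 1 + (0.27-1)·5.25/15 = 0.744500
θ = twist·z/height = -169°·5.25/15 = -59.1500° = -1.032362 rad
cos θ = 0.512792, sin θ = -0.858513 (intermediates below are computed at full precision and shown rounded to 5 d.p.)
v1: (-5,1) → rotate → (-1.70545,4.80536) → ×s → (-1.26971,3.57759) → (-1.27,3.58)
v2: (-4.5,-2.5) → rotate → (-4.45385,2.58133) → ×s → (-3.31589,1.92180) → (-3.32,1.92)
v3: (0.5,-3.5) → rotate → (-2.74840,-2.22403) → ×s → (-2.04618,-1.65579) → (-2.05,-1.66)
v4: (5,-1.5) → rotate → (1.27619,-5.06175) → ×s → (0.95013,-3.76847) → (0.95,-3.77)
v5: (4.5,-1) → rotate → (1.44905,-4.37610) → ×s → (1.07882,-3.25801) → (1.08,-3.26)
v6: (-1,4) → rotate → (2.92126,2.90968) → ×s → (2.17488,2.16626) → (2.17,2.17)
v7: (-4,4.5) → rotate → (1.81214,5.74162) → ×s → (1.34914,4.27463) → (1.35,4.27)
v8: (-4.5,4) → rotate → (1.12649,5.91448) → ×s → (0.83867,4.40333) → (0.84,4.40)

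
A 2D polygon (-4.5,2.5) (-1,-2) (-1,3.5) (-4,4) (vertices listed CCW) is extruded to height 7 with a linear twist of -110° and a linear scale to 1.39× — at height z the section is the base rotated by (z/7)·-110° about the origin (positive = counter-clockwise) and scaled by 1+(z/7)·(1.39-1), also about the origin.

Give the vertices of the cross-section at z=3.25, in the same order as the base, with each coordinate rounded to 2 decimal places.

Cross-section at z=3.25: (-1.04,5.99) (-2.58,-0.57) (2.47,3.52) (0.71,6.64)

t = z/height = 3.25/7 = 0.464286
s = 1 + (scale-1)·z/height = 1 + (1.39-1)·3.25/7 = 1.181071
θ = twist·z/height = -110°·3.25/7 = -51.0714° = -0.891365 rad
cos θ = 0.628351, sin θ = -0.777930 (intermediates below are computed at full precision and shown rounded to 5 d.p.)
v1: (-4.5,2.5) → rotate → (-0.88276,5.07156) → ×s → (-1.04260,5.98988) → (-1.04,5.99)
v2: (-1,-2) → rotate → (-2.18421,-0.47877) → ×s → (-2.57971,-0.56546) → (-2.58,-0.57)
v3: (-1,3.5) → rotate → (2.09440,2.97716) → ×s → (2.47364,3.51624) → (2.47,3.52)
v4: (-4,4) → rotate → (0.59832,5.62512) → ×s → (0.70665,6.64367) → (0.71,6.64)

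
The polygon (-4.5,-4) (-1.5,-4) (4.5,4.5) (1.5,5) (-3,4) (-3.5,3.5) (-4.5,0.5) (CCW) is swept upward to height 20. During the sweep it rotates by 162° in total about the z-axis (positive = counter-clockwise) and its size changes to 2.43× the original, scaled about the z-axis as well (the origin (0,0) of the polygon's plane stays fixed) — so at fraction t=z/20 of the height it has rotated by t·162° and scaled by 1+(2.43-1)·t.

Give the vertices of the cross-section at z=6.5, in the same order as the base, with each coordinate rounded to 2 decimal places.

t = z/height = 6.5/20 = 0.325
s = 1 + (scale-1)·z/height = 1 + (2.43-1)·6.5/20 = 1.464750
θ = twist·z/height = 162°·6.5/20 = 52.6500° = 0.918916 rad
cos θ = 0.606682, sin θ = 0.794944 (intermediates below are computed at full precision and shown rounded to 5 d.p.)
v1: (-4.5,-4) → rotate → (0.44971,-6.00398) → ×s → (0.65871,-8.79433) → (0.66,-8.79)
v2: (-1.5,-4) → rotate → (2.26975,-3.61915) → ×s → (3.32462,-5.30114) → (3.32,-5.30)
v3: (4.5,4.5) → rotate → (-0.84718,6.30732) → ×s → (-1.24091,9.23865) → (-1.24,9.24)
v4: (1.5,5) → rotate → (-3.06470,4.22583) → ×s → (-4.48902,6.18978) → (-4.49,6.19)
v5: (-3,4) → rotate → (-4.99982,0.04190) → ×s → (-7.32349,0.06137) → (-7.32,0.06)
v6: (-3.5,3.5) → rotate → (-4.90569,-0.65892) → ×s → (-7.18561,-0.96515) → (-7.19,-0.97)
v7: (-4.5,0.5) → rotate → (-3.12754,-3.27391) → ×s → (-4.58107,-4.79546) → (-4.58,-4.80)

Cross-section at z=6.5: (0.66,-8.79) (3.32,-5.30) (-1.24,9.24) (-4.49,6.19) (-7.32,0.06) (-7.19,-0.97) (-4.58,-4.80)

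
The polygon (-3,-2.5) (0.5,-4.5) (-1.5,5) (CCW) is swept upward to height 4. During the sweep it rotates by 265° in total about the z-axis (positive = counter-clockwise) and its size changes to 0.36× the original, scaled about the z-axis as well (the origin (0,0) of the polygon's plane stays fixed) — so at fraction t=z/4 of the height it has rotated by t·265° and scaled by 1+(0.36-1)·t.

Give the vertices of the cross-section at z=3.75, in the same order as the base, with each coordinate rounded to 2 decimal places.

t = z/height = 3.75/4 = 0.9375
s = 1 + (scale-1)·z/height = 1 + (0.36-1)·3.75/4 = 0.400000
θ = twist·z/height = 265°·3.75/4 = 248.4375° = 4.336052 rad
cos θ = -0.367516, sin θ = -0.930017 (intermediates below are computed at full precision and shown rounded to 5 d.p.)
v1: (-3,-2.5) → rotate → (-1.22250,3.70884) → ×s → (-0.48900,1.48354) → (-0.49,1.48)
v2: (0.5,-4.5) → rotate → (-4.36884,1.18881) → ×s → (-1.74753,0.47553) → (-1.75,0.48)
v3: (-1.5,5) → rotate → (5.20136,-0.44255) → ×s → (2.08054,-0.17702) → (2.08,-0.18)

Cross-section at z=3.75: (-0.49,1.48) (-1.75,0.48) (2.08,-0.18)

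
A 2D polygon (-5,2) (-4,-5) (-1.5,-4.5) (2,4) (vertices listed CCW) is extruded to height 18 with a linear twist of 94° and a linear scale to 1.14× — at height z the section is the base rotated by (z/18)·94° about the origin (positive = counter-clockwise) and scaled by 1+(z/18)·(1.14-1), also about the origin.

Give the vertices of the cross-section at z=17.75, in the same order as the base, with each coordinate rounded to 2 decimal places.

Cross-section at z=17.75: (-2.01,-5.79) (5.90,-4.28) (5.20,-1.46) (-4.65,2.06)

t = z/height = 17.75/18 = 0.986111
s = 1 + (scale-1)·z/height = 1 + (1.14-1)·17.75/18 = 1.138056
θ = twist·z/height = 94°·17.75/18 = 92.6944° = 1.617823 rad
cos θ = -0.047010, sin θ = 0.998894 (intermediates below are computed at full precision and shown rounded to 5 d.p.)
v1: (-5,2) → rotate → (-1.76274,-5.08849) → ×s → (-2.00610,-5.79099) → (-2.01,-5.79)
v2: (-4,-5) → rotate → (5.18251,-3.76053) → ×s → (5.89798,-4.27969) → (5.90,-4.28)
v3: (-1.5,-4.5) → rotate → (4.56554,-1.28680) → ×s → (5.19584,-1.46445) → (5.20,-1.46)
v4: (2,4) → rotate → (-4.08960,1.80975) → ×s → (-4.65419,2.05960) → (-4.65,2.06)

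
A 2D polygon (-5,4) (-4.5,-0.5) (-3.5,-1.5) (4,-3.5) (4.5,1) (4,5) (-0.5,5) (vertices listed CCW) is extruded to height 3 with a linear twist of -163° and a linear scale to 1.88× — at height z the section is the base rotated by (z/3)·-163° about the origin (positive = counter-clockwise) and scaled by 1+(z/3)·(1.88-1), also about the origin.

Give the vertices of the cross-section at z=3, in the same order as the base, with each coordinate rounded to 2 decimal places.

Cross-section at z=3: (11.19,-4.44) (7.82,3.37) (5.47,4.62) (-9.12,4.09) (-7.54,-4.27) (-4.44,-11.19) (3.65,-8.71)

t = z/height = 3/3 = 1
s = 1 + (scale-1)·z/height = 1 + (1.88-1)·3/3 = 1.880000
θ = twist·z/height = -163°·3/3 = -163.0000° = -2.844887 rad
cos θ = -0.956305, sin θ = -0.292372 (intermediates below are computed at full precision and shown rounded to 5 d.p.)
v1: (-5,4) → rotate → (5.95101,-2.36336) → ×s → (11.18790,-4.44312) → (11.19,-4.44)
v2: (-4.5,-0.5) → rotate → (4.15719,1.79383) → ×s → (7.81551,3.37239) → (7.82,3.37)
v3: (-3.5,-1.5) → rotate → (2.90851,2.45776) → ×s → (5.46800,4.62059) → (5.47,4.62)
v4: (4,-3.5) → rotate → (-4.84852,2.17758) → ×s → (-9.11522,4.09385) → (-9.12,4.09)
v5: (4.5,1) → rotate → (-4.01100,-2.27198) → ×s → (-7.54068,-4.27132) → (-7.54,-4.27)
v6: (4,5) → rotate → (-2.36336,-5.95101) → ×s → (-4.44312,-11.18790) → (-4.44,-11.19)
v7: (-0.5,5) → rotate → (1.94001,-4.63534) → ×s → (3.64722,-8.71444) → (3.65,-8.71)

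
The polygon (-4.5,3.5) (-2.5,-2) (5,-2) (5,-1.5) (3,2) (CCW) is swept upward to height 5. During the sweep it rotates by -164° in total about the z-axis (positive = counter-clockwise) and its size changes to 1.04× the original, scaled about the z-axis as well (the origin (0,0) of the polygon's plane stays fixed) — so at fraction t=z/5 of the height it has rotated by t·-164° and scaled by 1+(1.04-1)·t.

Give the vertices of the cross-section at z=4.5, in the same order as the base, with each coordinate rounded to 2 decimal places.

t = z/height = 4.5/5 = 0.9
s = 1 + (scale-1)·z/height = 1 + (1.04-1)·4.5/5 = 1.036000
θ = twist·z/height = -164°·4.5/5 = -147.6000° = -2.576106 rad
cos θ = -0.844328, sin θ = -0.535827 (intermediates below are computed at full precision and shown rounded to 5 d.p.)
v1: (-4.5,3.5) → rotate → (5.67487,-0.54393) → ×s → (5.87916,-0.56351) → (5.88,-0.56)
v2: (-2.5,-2) → rotate → (1.03917,3.02822) → ×s → (1.07658,3.13724) → (1.08,3.14)
v3: (5,-2) → rotate → (-5.29329,-0.99048) → ×s → (-5.48385,-1.02614) → (-5.48,-1.03)
v4: (5,-1.5) → rotate → (-5.02538,-1.41264) → ×s → (-5.20629,-1.46350) → (-5.21,-1.46)
v5: (3,2) → rotate → (-1.46133,-3.29614) → ×s → (-1.51394,-3.41480) → (-1.51,-3.41)

Cross-section at z=4.5: (5.88,-0.56) (1.08,3.14) (-5.48,-1.03) (-5.21,-1.46) (-1.51,-3.41)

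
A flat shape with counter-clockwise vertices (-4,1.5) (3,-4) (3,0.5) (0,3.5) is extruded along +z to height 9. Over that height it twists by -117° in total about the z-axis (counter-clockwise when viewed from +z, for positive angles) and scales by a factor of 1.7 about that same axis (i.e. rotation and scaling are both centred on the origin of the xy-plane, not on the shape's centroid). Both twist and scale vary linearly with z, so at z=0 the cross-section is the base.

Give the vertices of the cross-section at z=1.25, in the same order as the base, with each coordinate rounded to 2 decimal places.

Cross-section at z=1.25: (-3.75,2.81) (1.93,-5.13) (3.31,-0.39) (1.07,3.69)

t = z/height = 1.25/9 = 0.138889
s = 1 + (scale-1)·z/height = 1 + (1.7-1)·1.25/9 = 1.097222
θ = twist·z/height = -117°·1.25/9 = -16.2500° = -0.283616 rad
cos θ = 0.960050, sin θ = -0.279829 (intermediates below are computed at full precision and shown rounded to 5 d.p.)
v1: (-4,1.5) → rotate → (-3.42046,2.55939) → ×s → (-3.75300,2.80822) → (-3.75,2.81)
v2: (3,-4) → rotate → (1.76083,-4.67969) → ×s → (1.93203,-5.13466) → (1.93,-5.13)
v3: (3,0.5) → rotate → (3.02006,-0.35946) → ×s → (3.31368,-0.39441) → (3.31,-0.39)
v4: (0,3.5) → rotate → (0.97940,3.36017) → ×s → (1.07462,3.68686) → (1.07,3.69)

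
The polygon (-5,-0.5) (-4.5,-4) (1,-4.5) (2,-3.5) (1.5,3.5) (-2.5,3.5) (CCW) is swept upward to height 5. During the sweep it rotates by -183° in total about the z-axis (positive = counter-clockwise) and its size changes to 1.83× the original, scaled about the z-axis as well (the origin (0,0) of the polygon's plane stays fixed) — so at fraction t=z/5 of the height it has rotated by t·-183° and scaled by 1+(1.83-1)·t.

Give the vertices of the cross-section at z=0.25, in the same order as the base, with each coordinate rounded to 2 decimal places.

t = z/height = 0.25/5 = 0.05
s = 1 + (scale-1)·z/height = 1 + (1.83-1)·0.25/5 = 1.041500
θ = twist·z/height = -183°·0.25/5 = -9.1500° = -0.159698 rad
cos θ = 0.987275, sin θ = -0.159020 (intermediates below are computed at full precision and shown rounded to 5 d.p.)
v1: (-5,-0.5) → rotate → (-5.01589,0.30146) → ×s → (-5.22405,0.31397) → (-5.22,0.31)
v2: (-4.5,-4) → rotate → (-5.07882,-3.23351) → ×s → (-5.28959,-3.36770) → (-5.29,-3.37)
v3: (1,-4.5) → rotate → (0.27169,-4.60176) → ×s → (0.28296,-4.79273) → (0.28,-4.79)
v4: (2,-3.5) → rotate → (1.41798,-3.77350) → ×s → (1.47683,-3.93010) → (1.48,-3.93)
v5: (1.5,3.5) → rotate → (2.03748,3.21693) → ×s → (2.12204,3.35044) → (2.12,3.35)
v6: (-2.5,3.5) → rotate → (-1.91162,3.85301) → ×s → (-1.99095,4.01291) → (-1.99,4.01)

Cross-section at z=0.25: (-5.22,0.31) (-5.29,-3.37) (0.28,-4.79) (1.48,-3.93) (2.12,3.35) (-1.99,4.01)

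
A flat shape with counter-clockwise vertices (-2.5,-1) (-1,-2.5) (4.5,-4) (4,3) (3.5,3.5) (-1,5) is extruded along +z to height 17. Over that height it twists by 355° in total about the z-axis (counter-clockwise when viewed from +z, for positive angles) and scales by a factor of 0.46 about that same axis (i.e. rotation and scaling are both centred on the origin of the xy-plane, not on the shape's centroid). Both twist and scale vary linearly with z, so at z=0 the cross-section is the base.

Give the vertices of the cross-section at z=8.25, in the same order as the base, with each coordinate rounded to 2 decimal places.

Cross-section at z=8.25: (1.93,0.48) (0.98,1.73) (-2.89,3.37) (-3.22,-1.80) (-2.91,-2.21) (0.24,-3.76)

t = z/height = 8.25/17 = 0.485294
s = 1 + (scale-1)·z/height = 1 + (0.46-1)·8.25/17 = 0.737941
θ = twist·z/height = 355°·8.25/17 = 172.2794° = 3.006843 rad
cos θ = -0.990935, sin θ = 0.134342 (intermediates below are computed at full precision and shown rounded to 5 d.p.)
v1: (-2.5,-1) → rotate → (2.61168,0.65508) → ×s → (1.92727,0.48341) → (1.93,0.48)
v2: (-1,-2.5) → rotate → (1.32679,2.34300) → ×s → (0.97909,1.72899) → (0.98,1.73)
v3: (4.5,-4) → rotate → (-3.92184,4.56828) → ×s → (-2.89409,3.37112) → (-2.89,3.37)
v4: (4,3) → rotate → (-4.36677,-2.43544) → ×s → (-3.22242,-1.79721) → (-3.22,-1.80)
v5: (3.5,3.5) → rotate → (-3.93847,-2.99807) → ×s → (-2.90636,-2.21240) → (-2.91,-2.21)
v6: (-1,5) → rotate → (0.31922,-5.08902) → ×s → (0.23557,-3.75540) → (0.24,-3.76)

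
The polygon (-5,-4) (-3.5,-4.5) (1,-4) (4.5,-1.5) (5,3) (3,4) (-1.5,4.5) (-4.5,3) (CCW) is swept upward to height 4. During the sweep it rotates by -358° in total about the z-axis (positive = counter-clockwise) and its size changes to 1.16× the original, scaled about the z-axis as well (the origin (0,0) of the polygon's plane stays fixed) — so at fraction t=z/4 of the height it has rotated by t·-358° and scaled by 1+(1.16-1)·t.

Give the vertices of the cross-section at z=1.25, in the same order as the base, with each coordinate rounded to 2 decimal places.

t = z/height = 1.25/4 = 0.3125
s = 1 + (scale-1)·z/height = 1 + (1.16-1)·1.25/4 = 1.050000
θ = twist·z/height = -358°·1.25/4 = -111.8750° = -1.952587 rad
cos θ = -0.372583, sin θ = -0.927999 (intermediates below are computed at full precision and shown rounded to 5 d.p.)
v1: (-5,-4) → rotate → (-1.84908,6.13033) → ×s → (-1.94154,6.43684) → (-1.94,6.44)
v2: (-3.5,-4.5) → rotate → (-2.87195,4.92462) → ×s → (-3.01555,5.17085) → (-3.02,5.17)
v3: (1,-4) → rotate → (-4.08458,0.56233) → ×s → (-4.28881,0.59045) → (-4.29,0.59)
v4: (4.5,-1.5) → rotate → (-3.06862,-3.61712) → ×s → (-3.22205,-3.79798) → (-3.22,-3.80)
v5: (5,3) → rotate → (0.92108,-5.75774) → ×s → (0.96714,-6.04563) → (0.97,-6.05)
v6: (3,4) → rotate → (2.59425,-4.27433) → ×s → (2.72396,-4.48804) → (2.72,-4.49)
v7: (-1.5,4.5) → rotate → (4.73487,-0.28462) → ×s → (4.97161,-0.29886) → (4.97,-0.30)
v8: (-4.5,3) → rotate → (4.46062,3.05825) → ×s → (4.68365,3.21116) → (4.68,3.21)

Cross-section at z=1.25: (-1.94,6.44) (-3.02,5.17) (-4.29,0.59) (-3.22,-3.80) (0.97,-6.05) (2.72,-4.49) (4.97,-0.30) (4.68,3.21)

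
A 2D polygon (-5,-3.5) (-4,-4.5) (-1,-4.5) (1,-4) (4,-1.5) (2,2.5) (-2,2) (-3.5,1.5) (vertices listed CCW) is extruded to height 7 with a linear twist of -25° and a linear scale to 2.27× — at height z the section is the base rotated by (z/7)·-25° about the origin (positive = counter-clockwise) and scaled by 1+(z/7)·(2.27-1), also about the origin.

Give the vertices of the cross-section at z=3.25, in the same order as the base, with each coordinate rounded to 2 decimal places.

Cross-section at z=3.25: (-8.91,-3.85) (-7.67,-5.73) (-3.00,-6.69) (0.28,-6.55) (5.75,-3.62) (3.91,3.25) (-2.47,3.75) (-4.97,3.46)

t = z/height = 3.25/7 = 0.464286
s = 1 + (scale-1)·z/height = 1 + (2.27-1)·3.25/7 = 1.589643
θ = twist·z/height = -25°·3.25/7 = -11.6071° = -0.202583 rad
cos θ = 0.979550, sin θ = -0.201200 (intermediates below are computed at full precision and shown rounded to 5 d.p.)
v1: (-5,-3.5) → rotate → (-5.60195,-2.42243) → ×s → (-8.90510,-3.85079) → (-8.91,-3.85)
v2: (-4,-4.5) → rotate → (-4.82360,-3.60318) → ×s → (-7.66780,-5.72776) → (-7.67,-5.73)
v3: (-1,-4.5) → rotate → (-1.88495,-4.20678) → ×s → (-2.99640,-6.68727) → (-3.00,-6.69)
v4: (1,-4) → rotate → (0.17475,-4.11940) → ×s → (0.27779,-6.54838) → (0.28,-6.55)
v5: (4,-1.5) → rotate → (3.61640,-2.27413) → ×s → (5.74879,-3.61505) → (5.75,-3.62)
v6: (2,2.5) → rotate → (2.46210,2.04648) → ×s → (3.91386,3.25316) → (3.91,3.25)
v7: (-2,2) → rotate → (-1.55670,2.36150) → ×s → (-2.47460,3.75394) → (-2.47,3.75)
v8: (-3.5,1.5) → rotate → (-3.12663,2.17353) → ×s → (-4.97022,3.45513) → (-4.97,3.46)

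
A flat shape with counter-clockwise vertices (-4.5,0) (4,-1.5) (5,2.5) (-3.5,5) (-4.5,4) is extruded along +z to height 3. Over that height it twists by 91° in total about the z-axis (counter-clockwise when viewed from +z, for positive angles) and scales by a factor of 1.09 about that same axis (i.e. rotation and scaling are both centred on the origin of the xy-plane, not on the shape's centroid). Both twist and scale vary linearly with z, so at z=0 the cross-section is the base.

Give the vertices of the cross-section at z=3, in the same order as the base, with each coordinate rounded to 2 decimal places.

t = z/height = 3/3 = 1
s = 1 + (scale-1)·z/height = 1 + (1.09-1)·3/3 = 1.090000
θ = twist·z/height = 91°·3/3 = 91.0000° = 1.588250 rad
cos θ = -0.017452, sin θ = 0.999848 (intermediates below are computed at full precision and shown rounded to 5 d.p.)
v1: (-4.5,0) → rotate → (0.07854,-4.49931) → ×s → (0.08560,-4.90425) → (0.09,-4.90)
v2: (4,-1.5) → rotate → (1.42996,4.02557) → ×s → (1.55866,4.38787) → (1.56,4.39)
v3: (5,2.5) → rotate → (-2.58688,4.95561) → ×s → (-2.81970,5.40161) → (-2.82,5.40)
v4: (-3.5,5) → rotate → (-4.93816,-3.58673) → ×s → (-5.38259,-3.90953) → (-5.38,-3.91)
v5: (-4.5,4) → rotate → (-3.92085,-4.56912) → ×s → (-4.27373,-4.98035) → (-4.27,-4.98)

Cross-section at z=3: (0.09,-4.90) (1.56,4.39) (-2.82,5.40) (-5.38,-3.91) (-4.27,-4.98)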